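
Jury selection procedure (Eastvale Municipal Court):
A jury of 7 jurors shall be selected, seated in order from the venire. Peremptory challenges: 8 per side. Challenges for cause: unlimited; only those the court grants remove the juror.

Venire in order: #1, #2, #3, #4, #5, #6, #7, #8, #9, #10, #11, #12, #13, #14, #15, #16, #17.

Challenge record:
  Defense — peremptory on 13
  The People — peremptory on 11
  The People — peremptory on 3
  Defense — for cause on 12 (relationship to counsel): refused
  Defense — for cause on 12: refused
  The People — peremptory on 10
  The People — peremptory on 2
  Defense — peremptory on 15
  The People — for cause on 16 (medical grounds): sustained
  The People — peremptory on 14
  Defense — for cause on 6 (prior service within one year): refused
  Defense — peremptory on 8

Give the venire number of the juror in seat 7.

Removed: #2, #3, #8, #10, #11, #13, #14, #15, #16. (#6, #12 stay — for-cause denied.)
Seating in order: seats 1–7 → #1, #4, #5, #6, #7, #9, #12.
So seat 7 is #12.

12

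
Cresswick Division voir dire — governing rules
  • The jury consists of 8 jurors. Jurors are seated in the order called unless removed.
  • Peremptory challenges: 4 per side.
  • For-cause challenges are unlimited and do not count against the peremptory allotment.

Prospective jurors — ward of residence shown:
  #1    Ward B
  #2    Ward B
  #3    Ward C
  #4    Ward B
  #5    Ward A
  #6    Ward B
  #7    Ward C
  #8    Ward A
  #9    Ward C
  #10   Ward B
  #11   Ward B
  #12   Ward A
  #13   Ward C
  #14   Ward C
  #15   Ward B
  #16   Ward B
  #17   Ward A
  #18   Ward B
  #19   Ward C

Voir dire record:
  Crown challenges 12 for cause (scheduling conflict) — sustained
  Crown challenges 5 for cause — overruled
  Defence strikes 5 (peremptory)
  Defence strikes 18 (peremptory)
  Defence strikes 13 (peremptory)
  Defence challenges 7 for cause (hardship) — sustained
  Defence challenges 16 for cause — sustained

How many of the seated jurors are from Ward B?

Removed: #5, #7, #12, #13, #16, #18.
Seated jurors 1–8: #1, #2, #3, #4, #6, #8, #9, #10.
Of those, in Ward B: #1, #2, #4, #6, #10 → 5.

5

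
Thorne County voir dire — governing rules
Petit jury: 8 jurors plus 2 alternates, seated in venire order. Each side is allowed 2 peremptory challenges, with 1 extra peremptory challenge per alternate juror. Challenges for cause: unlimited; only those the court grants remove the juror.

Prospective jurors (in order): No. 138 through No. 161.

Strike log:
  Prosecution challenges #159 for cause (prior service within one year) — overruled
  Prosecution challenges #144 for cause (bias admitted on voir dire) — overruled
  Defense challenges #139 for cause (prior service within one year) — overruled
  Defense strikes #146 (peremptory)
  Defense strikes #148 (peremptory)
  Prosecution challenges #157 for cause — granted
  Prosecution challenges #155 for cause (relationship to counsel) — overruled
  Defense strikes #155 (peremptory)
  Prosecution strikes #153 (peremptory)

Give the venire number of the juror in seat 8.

145

Removed: #146, #148, #153, #155, #157. (#139, #144, #159 stay — for-cause denied.)
Seating in order: seats 1–8 → #138, #139, #140, #141, #142, #143, #144, #145; alternates → #147, #149.
So seat 8 is #145.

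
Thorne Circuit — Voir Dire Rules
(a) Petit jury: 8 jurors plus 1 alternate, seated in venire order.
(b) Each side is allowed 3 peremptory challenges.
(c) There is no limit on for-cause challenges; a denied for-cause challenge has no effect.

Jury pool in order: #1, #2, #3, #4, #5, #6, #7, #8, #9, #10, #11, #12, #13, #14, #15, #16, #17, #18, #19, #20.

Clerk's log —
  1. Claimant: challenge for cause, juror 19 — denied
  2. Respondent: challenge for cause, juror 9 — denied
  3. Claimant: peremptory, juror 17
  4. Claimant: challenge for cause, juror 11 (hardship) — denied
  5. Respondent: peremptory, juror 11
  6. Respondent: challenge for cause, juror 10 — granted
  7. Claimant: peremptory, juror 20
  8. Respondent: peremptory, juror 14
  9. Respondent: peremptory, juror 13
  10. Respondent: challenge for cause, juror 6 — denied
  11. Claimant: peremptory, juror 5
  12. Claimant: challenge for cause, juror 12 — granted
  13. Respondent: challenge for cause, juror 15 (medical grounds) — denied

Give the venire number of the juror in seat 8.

9

Removed: #5, #10, #11, #12, #13, #14, #17, #20. (#6, #9, #15, #19 stay — for-cause denied.)
Seating in order: seats 1–8 → #1, #2, #3, #4, #6, #7, #8, #9; alternates → #15.
So seat 8 is #9.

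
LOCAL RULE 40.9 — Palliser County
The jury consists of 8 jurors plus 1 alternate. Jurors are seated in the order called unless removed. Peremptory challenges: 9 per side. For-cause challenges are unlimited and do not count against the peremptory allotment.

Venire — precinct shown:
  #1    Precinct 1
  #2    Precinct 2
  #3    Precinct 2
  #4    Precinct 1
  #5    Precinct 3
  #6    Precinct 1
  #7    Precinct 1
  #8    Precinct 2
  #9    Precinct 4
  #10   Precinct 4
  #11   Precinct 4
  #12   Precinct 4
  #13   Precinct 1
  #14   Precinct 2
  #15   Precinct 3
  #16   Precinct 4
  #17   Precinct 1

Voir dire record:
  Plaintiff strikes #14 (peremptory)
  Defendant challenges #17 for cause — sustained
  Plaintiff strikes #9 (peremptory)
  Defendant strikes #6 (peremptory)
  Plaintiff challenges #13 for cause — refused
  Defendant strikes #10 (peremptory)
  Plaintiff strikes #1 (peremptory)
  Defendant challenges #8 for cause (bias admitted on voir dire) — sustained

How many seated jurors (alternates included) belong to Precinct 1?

3

Removed: #1, #6, #8, #9, #10, #14, #17.
Seated (9 incl. alternates): #2, #3, #4, #5, #7, #11, #12, #13, #15.
Of those, in Precinct 1: #4, #7, #13 → 3.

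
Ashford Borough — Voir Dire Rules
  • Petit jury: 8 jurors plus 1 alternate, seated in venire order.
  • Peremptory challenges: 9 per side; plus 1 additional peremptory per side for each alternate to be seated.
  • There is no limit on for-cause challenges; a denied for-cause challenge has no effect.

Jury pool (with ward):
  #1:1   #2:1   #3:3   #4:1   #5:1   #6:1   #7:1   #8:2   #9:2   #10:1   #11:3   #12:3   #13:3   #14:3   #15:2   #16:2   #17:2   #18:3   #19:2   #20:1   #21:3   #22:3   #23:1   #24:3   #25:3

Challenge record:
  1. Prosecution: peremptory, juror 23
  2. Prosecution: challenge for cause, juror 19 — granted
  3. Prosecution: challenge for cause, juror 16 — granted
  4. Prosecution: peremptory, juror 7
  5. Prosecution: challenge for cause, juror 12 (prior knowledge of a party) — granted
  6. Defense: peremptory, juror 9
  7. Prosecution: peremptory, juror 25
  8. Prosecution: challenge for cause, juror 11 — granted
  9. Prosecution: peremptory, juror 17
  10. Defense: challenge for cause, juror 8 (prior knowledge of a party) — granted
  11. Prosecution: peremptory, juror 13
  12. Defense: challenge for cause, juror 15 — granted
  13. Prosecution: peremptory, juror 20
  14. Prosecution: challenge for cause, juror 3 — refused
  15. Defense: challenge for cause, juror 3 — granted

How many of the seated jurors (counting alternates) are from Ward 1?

Removed: #3, #7, #8, #9, #11, #12, #13, #15, #16, #17, #19, #20, #23, #25.
Seated (9 incl. alternates): #1, #2, #4, #5, #6, #10, #14, #18, #21.
Of those, in Ward 1: #1, #2, #4, #5, #6, #10 → 6.

6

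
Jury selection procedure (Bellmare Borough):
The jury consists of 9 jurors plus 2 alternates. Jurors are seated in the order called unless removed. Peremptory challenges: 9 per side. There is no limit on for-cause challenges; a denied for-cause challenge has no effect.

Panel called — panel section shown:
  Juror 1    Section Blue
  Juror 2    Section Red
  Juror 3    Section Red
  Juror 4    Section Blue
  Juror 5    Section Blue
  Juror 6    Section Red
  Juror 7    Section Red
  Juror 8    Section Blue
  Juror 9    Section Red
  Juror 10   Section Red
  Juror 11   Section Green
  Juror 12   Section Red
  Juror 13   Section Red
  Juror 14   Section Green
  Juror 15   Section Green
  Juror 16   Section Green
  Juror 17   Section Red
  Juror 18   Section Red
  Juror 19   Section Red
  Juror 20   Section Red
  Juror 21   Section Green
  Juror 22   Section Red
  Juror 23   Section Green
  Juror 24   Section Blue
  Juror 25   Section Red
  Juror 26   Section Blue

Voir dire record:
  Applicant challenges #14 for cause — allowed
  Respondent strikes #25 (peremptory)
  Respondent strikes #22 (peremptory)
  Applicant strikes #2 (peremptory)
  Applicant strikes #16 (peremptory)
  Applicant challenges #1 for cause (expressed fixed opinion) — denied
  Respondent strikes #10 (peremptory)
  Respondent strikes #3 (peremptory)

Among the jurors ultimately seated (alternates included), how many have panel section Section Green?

Removed: #2, #3, #10, #14, #16, #22, #25.
Seated (11 incl. alternates): #1, #4, #5, #6, #7, #8, #9, #11, #12, #13, #15.
Of those, in Section Green: #11, #15 → 2.

2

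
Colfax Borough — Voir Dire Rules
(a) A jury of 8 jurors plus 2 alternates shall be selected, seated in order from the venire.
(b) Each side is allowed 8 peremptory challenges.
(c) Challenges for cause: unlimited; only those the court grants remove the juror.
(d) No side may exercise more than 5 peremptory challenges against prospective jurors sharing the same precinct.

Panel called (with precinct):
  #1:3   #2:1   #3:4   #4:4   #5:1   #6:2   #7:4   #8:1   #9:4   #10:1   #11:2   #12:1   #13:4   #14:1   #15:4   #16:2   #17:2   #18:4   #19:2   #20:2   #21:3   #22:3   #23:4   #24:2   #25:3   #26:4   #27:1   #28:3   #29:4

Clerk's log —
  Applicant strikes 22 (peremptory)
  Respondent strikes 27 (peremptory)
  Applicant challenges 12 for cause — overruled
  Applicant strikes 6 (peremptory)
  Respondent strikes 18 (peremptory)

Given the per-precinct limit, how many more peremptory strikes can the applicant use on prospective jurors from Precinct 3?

4

Applicant peremptories so far: #22, #6 — 2 of 8 used, 6 left overall.
Against Precinct 3: #22 — 1 used; per-precinct cap 5 leaves 4.
Binding limit: min(6, 4) = 4.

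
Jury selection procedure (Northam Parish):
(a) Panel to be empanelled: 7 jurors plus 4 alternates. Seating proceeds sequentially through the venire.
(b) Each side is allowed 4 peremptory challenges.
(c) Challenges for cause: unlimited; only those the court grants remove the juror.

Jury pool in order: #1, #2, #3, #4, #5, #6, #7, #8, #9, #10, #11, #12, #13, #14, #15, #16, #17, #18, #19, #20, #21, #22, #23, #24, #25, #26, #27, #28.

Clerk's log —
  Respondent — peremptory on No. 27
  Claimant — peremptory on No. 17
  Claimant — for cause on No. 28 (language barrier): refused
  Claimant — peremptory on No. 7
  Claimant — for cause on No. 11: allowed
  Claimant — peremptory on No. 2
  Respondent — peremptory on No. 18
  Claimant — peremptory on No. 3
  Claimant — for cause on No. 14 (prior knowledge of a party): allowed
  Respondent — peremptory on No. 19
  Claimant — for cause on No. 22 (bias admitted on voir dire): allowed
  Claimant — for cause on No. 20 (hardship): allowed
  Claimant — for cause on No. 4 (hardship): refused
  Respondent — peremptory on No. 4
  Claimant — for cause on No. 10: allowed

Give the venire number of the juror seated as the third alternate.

Removed: #2, #3, #4, #7, #10, #11, #14, #17, #18, #19, #20, #22, #27. (#28 stays — for-cause denied.)
Filling seats in venire order through position 10: #1, #5, #6, #8, #9, #12, #13, #15, #16, #21.
So alternate 3 is #21.

21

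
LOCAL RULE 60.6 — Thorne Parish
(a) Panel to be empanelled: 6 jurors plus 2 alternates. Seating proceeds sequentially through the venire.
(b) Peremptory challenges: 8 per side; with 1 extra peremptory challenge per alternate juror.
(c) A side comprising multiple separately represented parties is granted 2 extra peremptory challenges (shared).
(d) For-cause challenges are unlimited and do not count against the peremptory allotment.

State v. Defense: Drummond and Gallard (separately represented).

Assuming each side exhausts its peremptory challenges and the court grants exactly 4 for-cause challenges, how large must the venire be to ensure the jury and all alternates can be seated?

34

Seats to fill: 6 + 2 alternates = 8.
Peremptories — State: 8 + 1×2 = 10; Defense: 8 + 1×2 + 2 = 12; total 22.
For-cause removals: 4.
Minimum venire: 8 + 22 + 4 = 34.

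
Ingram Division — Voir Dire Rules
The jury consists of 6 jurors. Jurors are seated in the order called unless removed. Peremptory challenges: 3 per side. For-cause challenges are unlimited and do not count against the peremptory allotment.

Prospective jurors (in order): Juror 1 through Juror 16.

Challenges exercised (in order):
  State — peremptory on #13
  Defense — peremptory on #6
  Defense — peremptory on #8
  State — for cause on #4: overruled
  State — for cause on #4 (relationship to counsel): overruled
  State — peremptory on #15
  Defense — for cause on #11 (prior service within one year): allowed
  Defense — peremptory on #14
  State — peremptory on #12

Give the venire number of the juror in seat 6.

7

Removed: #6, #8, #11, #12, #13, #14, #15. (#4 stays — for-cause denied.)
Seating in order: seats 1–6 → #1, #2, #3, #4, #5, #7.
So seat 6 is #7.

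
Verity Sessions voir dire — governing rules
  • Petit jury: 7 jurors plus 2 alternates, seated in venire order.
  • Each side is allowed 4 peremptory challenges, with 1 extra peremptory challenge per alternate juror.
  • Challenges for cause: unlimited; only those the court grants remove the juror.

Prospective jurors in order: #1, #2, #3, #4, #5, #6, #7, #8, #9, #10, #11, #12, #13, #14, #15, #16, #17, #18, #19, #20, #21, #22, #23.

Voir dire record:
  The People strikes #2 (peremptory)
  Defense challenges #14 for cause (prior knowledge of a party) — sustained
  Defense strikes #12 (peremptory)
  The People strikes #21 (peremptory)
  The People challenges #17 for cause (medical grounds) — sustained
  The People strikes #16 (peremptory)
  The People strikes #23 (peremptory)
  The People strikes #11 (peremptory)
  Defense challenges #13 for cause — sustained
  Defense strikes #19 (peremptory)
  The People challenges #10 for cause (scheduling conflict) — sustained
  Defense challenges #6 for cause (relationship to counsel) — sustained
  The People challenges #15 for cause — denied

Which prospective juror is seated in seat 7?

9

Removed: #2, #6, #10, #11, #12, #13, #14, #16, #17, #19, #21, #23. (#15 stays — for-cause denied.)
Seating in order: seats 1–7 → #1, #3, #4, #5, #7, #8, #9; alternates → #15, #18.
So seat 7 is #9.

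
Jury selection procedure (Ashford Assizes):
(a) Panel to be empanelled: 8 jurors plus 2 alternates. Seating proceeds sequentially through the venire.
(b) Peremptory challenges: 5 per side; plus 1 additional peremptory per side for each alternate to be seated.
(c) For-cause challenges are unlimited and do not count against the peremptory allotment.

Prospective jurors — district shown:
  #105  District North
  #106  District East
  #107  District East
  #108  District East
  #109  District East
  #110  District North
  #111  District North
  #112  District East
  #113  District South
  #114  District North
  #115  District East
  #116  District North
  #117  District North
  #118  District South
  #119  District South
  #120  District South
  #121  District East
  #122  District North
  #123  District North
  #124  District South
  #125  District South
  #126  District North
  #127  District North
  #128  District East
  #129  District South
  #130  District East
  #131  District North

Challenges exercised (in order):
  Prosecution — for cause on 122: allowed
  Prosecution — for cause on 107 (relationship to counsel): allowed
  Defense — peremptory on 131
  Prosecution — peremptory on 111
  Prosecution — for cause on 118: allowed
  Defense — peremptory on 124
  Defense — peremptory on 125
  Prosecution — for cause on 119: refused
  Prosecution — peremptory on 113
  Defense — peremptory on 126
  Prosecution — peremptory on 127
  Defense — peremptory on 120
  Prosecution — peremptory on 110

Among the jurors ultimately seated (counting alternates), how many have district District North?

Removed: #107, #110, #111, #113, #118, #120, #122, #124, #125, #126, #127, #131.
Seated (10 incl. alternates): #105, #106, #108, #109, #112, #114, #115, #116, #117, #119.
Of those, in District North: #105, #114, #116, #117 → 4.

4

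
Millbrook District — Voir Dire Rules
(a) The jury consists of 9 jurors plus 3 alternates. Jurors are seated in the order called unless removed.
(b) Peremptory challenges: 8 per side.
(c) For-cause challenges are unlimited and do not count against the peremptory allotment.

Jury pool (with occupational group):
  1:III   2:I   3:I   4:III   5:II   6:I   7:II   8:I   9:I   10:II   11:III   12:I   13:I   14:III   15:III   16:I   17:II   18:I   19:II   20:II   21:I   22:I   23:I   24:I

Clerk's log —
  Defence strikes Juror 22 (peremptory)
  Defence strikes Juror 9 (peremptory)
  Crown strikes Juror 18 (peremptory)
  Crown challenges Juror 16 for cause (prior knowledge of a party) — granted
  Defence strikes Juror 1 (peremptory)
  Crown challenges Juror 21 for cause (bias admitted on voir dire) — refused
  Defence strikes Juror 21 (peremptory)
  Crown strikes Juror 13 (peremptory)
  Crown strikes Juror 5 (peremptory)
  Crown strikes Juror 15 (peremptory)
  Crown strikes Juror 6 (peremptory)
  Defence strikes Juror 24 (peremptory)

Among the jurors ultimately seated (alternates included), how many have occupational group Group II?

Removed: #1, #5, #6, #9, #13, #15, #16, #18, #21, #22, #24.
Seated (12 incl. alternates): #2, #3, #4, #7, #8, #10, #11, #12, #14, #17, #19, #20.
Of those, in Group II: #7, #10, #17, #19, #20 → 5.

5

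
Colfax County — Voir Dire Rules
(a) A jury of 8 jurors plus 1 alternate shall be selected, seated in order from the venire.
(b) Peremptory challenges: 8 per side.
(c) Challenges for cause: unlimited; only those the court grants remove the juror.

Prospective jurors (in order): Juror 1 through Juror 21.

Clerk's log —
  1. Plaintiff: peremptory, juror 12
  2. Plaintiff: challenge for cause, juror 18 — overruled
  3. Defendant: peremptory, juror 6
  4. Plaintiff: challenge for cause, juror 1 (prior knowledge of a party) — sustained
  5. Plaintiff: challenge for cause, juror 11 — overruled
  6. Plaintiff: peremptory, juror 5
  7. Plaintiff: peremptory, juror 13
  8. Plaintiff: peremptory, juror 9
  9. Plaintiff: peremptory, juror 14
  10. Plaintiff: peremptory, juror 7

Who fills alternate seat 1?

17

Removed: #1, #5, #6, #7, #9, #12, #13, #14. (#11, #18 stay — for-cause denied.)
Seating in order: seats 1–8 → #2, #3, #4, #8, #10, #11, #15, #16; alternates → #17.
So alternate 1 is #17.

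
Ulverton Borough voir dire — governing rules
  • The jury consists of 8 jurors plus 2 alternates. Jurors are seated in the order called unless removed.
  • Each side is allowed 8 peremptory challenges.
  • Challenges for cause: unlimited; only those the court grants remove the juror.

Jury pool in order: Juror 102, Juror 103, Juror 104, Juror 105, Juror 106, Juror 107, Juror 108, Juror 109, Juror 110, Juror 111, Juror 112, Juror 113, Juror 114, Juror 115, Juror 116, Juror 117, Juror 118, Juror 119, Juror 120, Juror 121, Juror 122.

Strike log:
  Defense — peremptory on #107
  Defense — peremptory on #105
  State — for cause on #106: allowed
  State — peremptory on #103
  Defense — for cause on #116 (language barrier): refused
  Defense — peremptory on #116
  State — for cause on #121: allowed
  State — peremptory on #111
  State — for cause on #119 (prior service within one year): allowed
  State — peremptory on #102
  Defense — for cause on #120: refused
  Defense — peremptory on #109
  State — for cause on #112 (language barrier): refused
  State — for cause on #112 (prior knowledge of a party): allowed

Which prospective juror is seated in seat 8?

118

Removed: #102, #103, #105, #106, #107, #109, #111, #112, #116, #119, #121. (#120 stays — for-cause denied.)
Seating in order: seats 1–8 → #104, #108, #110, #113, #114, #115, #117, #118; alternates → #120, #122.
So seat 8 is #118.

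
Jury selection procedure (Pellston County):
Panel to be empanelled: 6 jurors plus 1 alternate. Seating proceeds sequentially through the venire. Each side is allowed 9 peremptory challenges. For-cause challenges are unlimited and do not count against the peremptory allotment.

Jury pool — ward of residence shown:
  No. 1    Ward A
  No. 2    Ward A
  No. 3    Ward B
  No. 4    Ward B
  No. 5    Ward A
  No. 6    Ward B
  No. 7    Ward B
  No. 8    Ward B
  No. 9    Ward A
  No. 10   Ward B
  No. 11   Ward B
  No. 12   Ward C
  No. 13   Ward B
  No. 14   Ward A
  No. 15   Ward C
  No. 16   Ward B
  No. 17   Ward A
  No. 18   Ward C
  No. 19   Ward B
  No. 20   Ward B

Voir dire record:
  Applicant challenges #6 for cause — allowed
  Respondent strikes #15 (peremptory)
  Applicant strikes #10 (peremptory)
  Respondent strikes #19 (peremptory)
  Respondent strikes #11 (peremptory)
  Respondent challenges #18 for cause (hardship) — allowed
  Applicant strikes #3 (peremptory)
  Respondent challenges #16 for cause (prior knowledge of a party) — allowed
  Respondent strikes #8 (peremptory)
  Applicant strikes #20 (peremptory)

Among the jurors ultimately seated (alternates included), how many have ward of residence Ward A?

Removed: #3, #6, #8, #10, #11, #15, #16, #18, #19, #20.
Seated (7 incl. alternates): #1, #2, #4, #5, #7, #9, #12.
Of those, in Ward A: #1, #2, #5, #9 → 4.

4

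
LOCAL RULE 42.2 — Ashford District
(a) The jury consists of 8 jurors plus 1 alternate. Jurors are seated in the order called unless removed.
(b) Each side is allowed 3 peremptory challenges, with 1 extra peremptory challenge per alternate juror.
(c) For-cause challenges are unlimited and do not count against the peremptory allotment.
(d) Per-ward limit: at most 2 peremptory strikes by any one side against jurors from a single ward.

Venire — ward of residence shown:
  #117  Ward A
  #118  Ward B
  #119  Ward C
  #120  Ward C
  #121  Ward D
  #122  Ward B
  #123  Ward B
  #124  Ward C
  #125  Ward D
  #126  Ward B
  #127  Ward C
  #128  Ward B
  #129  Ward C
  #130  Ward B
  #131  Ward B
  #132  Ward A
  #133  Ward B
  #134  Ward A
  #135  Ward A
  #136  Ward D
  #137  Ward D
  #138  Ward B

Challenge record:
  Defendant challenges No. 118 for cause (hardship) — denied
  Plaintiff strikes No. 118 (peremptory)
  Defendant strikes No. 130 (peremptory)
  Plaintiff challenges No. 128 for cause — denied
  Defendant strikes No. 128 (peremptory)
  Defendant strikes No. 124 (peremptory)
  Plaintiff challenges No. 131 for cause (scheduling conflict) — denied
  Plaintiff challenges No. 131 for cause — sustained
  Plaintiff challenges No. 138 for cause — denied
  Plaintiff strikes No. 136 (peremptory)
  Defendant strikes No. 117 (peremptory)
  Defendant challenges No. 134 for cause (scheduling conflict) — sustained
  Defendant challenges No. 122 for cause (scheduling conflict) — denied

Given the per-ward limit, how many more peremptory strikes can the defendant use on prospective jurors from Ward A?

Defendant peremptories so far: #130, #128, #124, #117 — 4 of 4 used, 0 left overall.
Against Ward A: #117 — 1 used; per-ward cap 2 leaves 1.
Binding limit: min(0, 1) = 0.

0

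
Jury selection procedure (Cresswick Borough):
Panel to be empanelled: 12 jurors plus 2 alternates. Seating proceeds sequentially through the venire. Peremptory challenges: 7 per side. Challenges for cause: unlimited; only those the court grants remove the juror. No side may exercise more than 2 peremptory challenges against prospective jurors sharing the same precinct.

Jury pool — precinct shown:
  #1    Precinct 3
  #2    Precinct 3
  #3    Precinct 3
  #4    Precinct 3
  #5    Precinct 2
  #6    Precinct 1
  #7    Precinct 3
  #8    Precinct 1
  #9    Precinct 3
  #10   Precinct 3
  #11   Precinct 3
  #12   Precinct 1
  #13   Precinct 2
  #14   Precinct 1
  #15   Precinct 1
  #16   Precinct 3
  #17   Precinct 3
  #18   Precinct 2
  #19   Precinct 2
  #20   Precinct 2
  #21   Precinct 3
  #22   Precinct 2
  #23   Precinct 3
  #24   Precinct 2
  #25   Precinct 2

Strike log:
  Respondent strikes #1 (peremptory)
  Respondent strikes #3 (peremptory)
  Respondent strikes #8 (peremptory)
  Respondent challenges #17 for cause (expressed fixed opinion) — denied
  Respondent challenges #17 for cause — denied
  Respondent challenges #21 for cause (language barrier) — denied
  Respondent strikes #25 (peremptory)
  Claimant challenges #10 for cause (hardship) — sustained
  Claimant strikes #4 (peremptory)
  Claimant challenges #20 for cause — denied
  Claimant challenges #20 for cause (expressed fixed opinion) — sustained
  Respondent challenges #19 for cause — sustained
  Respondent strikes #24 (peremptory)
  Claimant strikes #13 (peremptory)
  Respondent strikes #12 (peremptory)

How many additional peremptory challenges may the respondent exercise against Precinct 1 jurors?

Respondent peremptories so far: #1, #3, #8, #25, #24, #12 — 6 of 7 used, 1 left overall.
Against Precinct 1: #8, #12 — 2 used; per-precinct cap 2 leaves 0.
Binding limit: min(1, 0) = 0.

0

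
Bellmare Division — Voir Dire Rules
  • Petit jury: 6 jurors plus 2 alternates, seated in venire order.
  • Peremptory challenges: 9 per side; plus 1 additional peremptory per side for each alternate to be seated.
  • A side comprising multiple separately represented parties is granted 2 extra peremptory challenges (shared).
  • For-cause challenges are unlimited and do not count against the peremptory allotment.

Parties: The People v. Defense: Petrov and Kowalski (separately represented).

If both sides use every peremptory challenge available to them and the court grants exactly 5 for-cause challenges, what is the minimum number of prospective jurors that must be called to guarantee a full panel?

Seats to fill: 6 + 2 alternates = 8.
Peremptories — The People: 9 + 1×2 = 11; Defense: 9 + 1×2 + 2 = 13; total 24.
For-cause removals: 5.
Minimum venire: 8 + 24 + 5 = 37.

37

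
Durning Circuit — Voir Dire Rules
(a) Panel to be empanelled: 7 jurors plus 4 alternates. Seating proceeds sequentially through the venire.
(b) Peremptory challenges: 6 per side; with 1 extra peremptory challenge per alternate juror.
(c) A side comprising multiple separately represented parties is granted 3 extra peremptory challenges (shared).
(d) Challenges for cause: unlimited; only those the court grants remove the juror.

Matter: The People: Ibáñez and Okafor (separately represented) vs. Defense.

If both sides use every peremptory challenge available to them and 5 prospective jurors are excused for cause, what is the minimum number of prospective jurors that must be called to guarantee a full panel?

Seats to fill: 7 + 4 alternates = 11.
Peremptories — The People: 6 + 1×4 + 3 = 13; Defense: 6 + 1×4 = 10; total 23.
For-cause removals: 5.
Minimum venire: 11 + 23 + 5 = 39.

39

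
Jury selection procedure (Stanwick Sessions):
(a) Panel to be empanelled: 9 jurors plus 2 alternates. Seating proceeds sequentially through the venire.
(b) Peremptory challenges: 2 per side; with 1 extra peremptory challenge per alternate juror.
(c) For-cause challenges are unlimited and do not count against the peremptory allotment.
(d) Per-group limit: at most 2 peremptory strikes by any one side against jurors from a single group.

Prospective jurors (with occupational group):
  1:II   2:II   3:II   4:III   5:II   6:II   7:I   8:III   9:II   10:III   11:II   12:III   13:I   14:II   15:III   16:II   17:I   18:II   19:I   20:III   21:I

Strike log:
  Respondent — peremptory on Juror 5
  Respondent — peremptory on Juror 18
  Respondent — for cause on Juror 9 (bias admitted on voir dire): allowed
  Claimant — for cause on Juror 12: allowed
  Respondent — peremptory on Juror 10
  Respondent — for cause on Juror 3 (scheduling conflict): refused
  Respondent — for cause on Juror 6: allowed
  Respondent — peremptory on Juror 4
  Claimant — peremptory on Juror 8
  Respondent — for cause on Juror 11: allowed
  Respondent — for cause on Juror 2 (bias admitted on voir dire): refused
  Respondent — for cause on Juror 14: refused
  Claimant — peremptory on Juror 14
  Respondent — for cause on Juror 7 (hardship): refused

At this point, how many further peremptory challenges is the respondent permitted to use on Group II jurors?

0

Respondent peremptories so far: #5, #18, #10, #4 — 4 of 4 used, 0 left overall.
Against Group II: #5, #18 — 2 used; per-group cap 2 leaves 0.
Binding limit: min(0, 0) = 0.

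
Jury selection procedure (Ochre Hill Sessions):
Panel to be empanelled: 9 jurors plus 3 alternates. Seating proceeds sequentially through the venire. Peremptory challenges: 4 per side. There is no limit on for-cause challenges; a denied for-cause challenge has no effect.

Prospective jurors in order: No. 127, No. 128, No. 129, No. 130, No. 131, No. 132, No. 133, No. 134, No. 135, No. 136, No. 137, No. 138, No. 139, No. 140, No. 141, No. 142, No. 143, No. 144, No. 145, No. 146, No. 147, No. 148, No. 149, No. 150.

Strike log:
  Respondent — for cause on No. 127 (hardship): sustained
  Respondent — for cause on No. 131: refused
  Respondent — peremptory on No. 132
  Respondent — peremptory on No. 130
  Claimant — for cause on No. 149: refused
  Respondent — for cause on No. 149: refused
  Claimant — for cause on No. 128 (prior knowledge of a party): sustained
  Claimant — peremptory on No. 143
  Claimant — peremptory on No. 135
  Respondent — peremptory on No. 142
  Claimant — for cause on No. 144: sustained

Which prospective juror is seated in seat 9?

140

Removed: #127, #128, #130, #132, #135, #142, #143, #144. (#131, #149 stay — for-cause denied.)
Seating in order: seats 1–9 → #129, #131, #133, #134, #136, #137, #138, #139, #140; alternates → #141, #145, #146.
So seat 9 is #140.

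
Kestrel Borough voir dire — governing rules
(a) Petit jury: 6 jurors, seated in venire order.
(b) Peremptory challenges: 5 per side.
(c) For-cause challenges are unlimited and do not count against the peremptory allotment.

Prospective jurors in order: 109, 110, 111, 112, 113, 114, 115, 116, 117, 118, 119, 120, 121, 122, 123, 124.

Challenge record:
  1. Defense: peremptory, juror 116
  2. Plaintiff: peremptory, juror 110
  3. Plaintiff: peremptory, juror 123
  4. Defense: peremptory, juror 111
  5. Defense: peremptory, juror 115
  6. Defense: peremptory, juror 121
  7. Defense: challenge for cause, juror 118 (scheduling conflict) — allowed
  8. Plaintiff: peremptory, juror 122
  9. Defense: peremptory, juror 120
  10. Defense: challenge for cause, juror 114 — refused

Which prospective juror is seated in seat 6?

Removed: #110, #111, #115, #116, #118, #120, #121, #122, #123. (#114 stays — for-cause denied.)
Seating in order: seats 1–6 → #109, #112, #113, #114, #117, #119.
So seat 6 is #119.

119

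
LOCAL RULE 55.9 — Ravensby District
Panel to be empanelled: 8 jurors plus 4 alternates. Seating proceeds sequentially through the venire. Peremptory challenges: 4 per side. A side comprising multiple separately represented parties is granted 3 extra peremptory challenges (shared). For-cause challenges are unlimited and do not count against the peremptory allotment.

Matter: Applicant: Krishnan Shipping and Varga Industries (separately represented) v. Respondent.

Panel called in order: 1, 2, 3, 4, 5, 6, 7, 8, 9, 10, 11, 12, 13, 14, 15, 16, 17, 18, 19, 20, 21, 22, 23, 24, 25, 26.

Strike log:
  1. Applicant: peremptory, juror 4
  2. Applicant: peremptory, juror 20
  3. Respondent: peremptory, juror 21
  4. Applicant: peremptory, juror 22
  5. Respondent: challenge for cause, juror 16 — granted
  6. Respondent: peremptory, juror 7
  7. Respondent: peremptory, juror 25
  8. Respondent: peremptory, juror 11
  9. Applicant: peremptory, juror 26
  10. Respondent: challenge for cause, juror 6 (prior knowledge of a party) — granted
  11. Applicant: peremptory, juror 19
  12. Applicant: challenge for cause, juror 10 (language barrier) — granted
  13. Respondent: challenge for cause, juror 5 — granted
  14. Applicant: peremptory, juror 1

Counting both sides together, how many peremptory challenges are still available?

Applicant allotment: 4 base + 3 multi-party = 7. Respondent allotment: 4.
Applicant peremptories used: #4, #20, #22, #26, #19, #1 — 6 (the for-cause on #10 doesn't count).
Respondent peremptories used: #21, #7, #25, #11 — 4 (for-cause on #16, #6, #5 don't count).
Remaining: (7 − 6) + (4 − 4) = 1.

1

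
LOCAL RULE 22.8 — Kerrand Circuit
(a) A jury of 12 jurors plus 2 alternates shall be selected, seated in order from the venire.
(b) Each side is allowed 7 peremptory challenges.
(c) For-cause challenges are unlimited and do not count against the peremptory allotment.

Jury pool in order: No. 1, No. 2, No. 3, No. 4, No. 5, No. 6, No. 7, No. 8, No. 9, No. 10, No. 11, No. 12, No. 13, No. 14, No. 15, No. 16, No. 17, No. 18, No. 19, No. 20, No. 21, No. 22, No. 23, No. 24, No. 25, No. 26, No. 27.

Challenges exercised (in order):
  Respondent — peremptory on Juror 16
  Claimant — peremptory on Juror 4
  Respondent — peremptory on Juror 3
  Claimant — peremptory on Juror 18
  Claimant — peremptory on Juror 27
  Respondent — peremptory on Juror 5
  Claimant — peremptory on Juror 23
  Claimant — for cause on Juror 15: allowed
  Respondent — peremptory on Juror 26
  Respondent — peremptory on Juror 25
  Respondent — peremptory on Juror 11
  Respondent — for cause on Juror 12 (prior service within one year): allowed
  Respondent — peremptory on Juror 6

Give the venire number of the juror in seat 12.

Removed: #3, #4, #5, #6, #11, #12, #15, #16, #18, #23, #25, #26, #27.
Seating in order: seats 1–12 → #1, #2, #7, #8, #9, #10, #13, #14, #17, #19, #20, #21; alternates → #22, #24.
So seat 12 is #21.

21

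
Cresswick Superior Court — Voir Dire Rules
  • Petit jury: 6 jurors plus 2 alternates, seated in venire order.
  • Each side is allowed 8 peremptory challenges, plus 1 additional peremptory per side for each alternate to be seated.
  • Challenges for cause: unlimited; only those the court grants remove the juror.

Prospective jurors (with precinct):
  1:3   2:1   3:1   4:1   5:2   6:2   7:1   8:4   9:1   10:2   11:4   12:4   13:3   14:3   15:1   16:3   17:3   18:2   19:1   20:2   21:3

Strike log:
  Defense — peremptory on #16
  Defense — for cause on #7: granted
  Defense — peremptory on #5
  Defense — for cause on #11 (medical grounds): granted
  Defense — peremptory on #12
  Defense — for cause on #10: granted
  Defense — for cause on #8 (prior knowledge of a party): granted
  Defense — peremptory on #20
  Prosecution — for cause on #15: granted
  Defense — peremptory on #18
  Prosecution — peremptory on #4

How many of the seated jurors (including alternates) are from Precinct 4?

Removed: #4, #5, #7, #8, #10, #11, #12, #15, #16, #18, #20.
Seated (8 incl. alternates): #1, #2, #3, #6, #9, #13, #14, #17.
None of those are in Precinct 4 → 0.

0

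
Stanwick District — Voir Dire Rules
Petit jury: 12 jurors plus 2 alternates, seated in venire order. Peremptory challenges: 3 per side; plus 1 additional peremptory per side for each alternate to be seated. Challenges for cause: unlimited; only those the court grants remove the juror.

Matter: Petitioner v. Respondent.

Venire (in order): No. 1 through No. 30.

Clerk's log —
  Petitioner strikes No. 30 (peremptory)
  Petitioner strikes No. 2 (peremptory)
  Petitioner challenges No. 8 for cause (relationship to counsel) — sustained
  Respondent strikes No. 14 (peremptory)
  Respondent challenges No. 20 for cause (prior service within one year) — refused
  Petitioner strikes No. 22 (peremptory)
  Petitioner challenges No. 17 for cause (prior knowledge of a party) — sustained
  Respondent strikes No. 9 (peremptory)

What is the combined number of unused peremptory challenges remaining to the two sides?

5

Petitioner allotment: 3 base + 1 × 2 alternates = 5. Respondent allotment: 3 base + 1 × 2 alternates = 5.
Petitioner peremptories used: #30, #2, #22 — 3 (for-cause on #8, #17 don't count).
Respondent peremptories used: #14, #9 — 2 (the for-cause on #20 doesn't count).
Remaining: (5 − 3) + (5 − 2) = 5.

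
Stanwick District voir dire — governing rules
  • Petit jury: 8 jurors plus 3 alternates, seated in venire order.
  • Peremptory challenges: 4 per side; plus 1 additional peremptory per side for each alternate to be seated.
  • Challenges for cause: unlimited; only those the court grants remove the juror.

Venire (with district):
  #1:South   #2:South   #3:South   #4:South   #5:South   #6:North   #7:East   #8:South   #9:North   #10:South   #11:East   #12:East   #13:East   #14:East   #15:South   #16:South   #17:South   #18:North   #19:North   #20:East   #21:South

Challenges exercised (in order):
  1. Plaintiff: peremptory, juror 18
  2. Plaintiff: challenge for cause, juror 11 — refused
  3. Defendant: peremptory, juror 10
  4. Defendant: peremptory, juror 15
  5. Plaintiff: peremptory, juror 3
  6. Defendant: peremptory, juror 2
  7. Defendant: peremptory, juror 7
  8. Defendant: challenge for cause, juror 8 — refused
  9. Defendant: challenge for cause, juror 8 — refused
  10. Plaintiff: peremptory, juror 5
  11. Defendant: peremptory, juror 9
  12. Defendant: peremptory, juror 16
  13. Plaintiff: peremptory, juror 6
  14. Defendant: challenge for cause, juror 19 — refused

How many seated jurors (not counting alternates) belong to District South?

4

Removed: #2, #3, #5, #6, #7, #9, #10, #15, #16, #18.
Seated jurors 1–8: #1, #4, #8, #11, #12, #13, #14, #17 (alternates #19, #20, #21 not counted).
Of those, in District South: #1, #4, #8, #17 → 4.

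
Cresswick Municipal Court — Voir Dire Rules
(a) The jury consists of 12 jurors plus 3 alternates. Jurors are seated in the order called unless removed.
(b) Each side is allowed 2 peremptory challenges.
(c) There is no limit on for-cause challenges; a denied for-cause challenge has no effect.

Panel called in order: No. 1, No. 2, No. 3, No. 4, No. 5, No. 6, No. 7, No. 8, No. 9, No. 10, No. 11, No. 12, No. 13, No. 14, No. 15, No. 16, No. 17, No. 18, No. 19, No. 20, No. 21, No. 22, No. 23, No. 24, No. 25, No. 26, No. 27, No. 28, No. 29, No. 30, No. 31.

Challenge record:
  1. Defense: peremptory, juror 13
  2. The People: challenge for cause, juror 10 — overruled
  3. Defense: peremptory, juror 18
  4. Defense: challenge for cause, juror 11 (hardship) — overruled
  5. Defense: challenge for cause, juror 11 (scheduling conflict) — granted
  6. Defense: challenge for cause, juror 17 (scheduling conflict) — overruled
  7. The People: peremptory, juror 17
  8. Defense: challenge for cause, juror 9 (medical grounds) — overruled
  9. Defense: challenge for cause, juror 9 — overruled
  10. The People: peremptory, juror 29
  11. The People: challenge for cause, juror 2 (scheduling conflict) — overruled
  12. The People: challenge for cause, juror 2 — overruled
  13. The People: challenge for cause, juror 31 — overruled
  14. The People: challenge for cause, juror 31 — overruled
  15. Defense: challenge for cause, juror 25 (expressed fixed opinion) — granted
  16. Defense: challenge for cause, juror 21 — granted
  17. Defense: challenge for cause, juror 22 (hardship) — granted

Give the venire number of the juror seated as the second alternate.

Removed: #11, #13, #17, #18, #21, #22, #25, #29. (#2, #9, #10, #31 stay — for-cause denied.)
Seating in order: seats 1–12 → #1, #2, #3, #4, #5, #6, #7, #8, #9, #10, #12, #14; alternates → #15, #16, #19.
So alternate 2 is #16.

16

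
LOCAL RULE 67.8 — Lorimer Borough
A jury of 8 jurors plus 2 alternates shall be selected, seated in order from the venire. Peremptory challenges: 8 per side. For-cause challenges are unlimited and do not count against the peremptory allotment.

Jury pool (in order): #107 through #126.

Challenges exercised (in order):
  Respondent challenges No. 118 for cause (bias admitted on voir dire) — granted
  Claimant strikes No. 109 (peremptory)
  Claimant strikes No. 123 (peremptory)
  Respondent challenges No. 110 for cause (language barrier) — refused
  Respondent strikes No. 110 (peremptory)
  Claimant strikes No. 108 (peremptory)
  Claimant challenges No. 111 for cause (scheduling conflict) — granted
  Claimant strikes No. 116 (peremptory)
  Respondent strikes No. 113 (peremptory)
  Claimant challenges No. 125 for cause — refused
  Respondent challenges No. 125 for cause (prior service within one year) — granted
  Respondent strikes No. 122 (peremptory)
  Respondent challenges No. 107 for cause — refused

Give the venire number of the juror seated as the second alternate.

Removed: #108, #109, #110, #111, #113, #116, #118, #122, #123, #125. (#107 stays — for-cause denied.)
Seating in order: seats 1–8 → #107, #112, #114, #115, #117, #119, #120, #121; alternates → #124, #126.
So alternate 2 is #126.

126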